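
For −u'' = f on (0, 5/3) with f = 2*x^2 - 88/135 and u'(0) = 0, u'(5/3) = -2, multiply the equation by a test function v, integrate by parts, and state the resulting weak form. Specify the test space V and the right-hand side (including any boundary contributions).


V = H^1(0, 5/3) (v unrestricted at boundary; u is determined up to an additive constant); weak form: ∫_0^5/3 u'v' dx = ∫_0^5/3 (2*x^2 - 88/135) v dx − 2·v(5/3) for all v ∈ V.

Multiply both sides by a test function v and integrate from 0 to 5/3:
  ∫_0^5/3 −u''(x) v(x) dx = ∫_0^5/3 f(x) v(x) dx.
Integrate the LHS by parts once:
  ∫_0^5/3 −u'' v dx = −[u'(x) v(x)]_0^5/3 + ∫_0^5/3 u'(x) v'(x) dx.
Thus ∫_0^5/3 u'(x) v'(x) dx = ∫_0^5/3 f(x) v(x) dx + [u'(x) v(x)]_0^5/3.
Choose V so that boundary terms are either known or forced to vanish.
u has inhomogeneous Neumann u'(0) = 0, u'(5/3) = -2. [u' v]_0^5/3 = (-2)·v(5/3) − (0)·v(0) = − 2·v(5/3). Take V = H^1(0, 5/3); boundary term becomes part of RHS.
Weak formulation: find u (satisfying any essential BC) such that ∫_0^5/3 u'(x) v'(x) dx = ∫_0^5/3 f v dx − 2·v(5/3) for all v ∈ V (Neumann data are natural BCs: they enter the RHS as boundary terms).
Substituting f(x) = 2*x^2 - 88/135, the right-hand side is ∫_0^5/3 (2*x^2 - 88/135) v dx − 2·v(5/3).
Compatibility check (pure Neumann): taking v ≡ 1 ∈ V gives 0 = ∫_0^5/3 f dx + (-2) − (0), i.e. ∫_0^5/3 f dx must equal u'(0) − u'(5/3) = 2. Indeed ∫_0^5/3 (2*x^2 - 88/135) dx = 2, so the data are compatible. The solution is then unique only up to an additive constant (fix it e.g. by requiring ∫_0^5/3 u dx = 0).


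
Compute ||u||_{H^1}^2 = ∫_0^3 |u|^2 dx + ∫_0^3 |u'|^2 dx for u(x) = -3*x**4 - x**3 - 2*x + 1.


||u||_{H^1}^2 = 11413443/140

The H^1 norm (squared) on an interval (0, L) is
  ||u||_{H^1}^2 = ∫_0^L u(x)^2 dx + ∫_0^L u'(x)^2 dx.
Compute u'(x) = -12*x**3 - 3*x**2 - 2.
Then u(x)^2 = 9*x**8 + 6*x**7 + x**6 + 12*x**5 - 2*x**4 - 2*x**3 + 4*x**2 - 4*x + 1 and u'(x)^2 = 144*x**6 + 72*x**5 + 9*x**4 + 48*x**3 + 12*x**2 + 4.
Integrate each monomial from 0 to 3 using ∫_0^3 c·x^n dx = c·3^(n+1)/(n+1):
  ∫_0^3 u(x)^2 dx = ∫_0^3 (9*x^8 + 6*x^7 + x^6 + 12*x^5 - 2*x^4 - 2*x^3 + 4*x^2 - 4*x + 1) dx. Term by term:
    ∫_0^3 9*x^8 dx = 19683;  ∫_0^3 6*x^7 dx = 19683/4;  ∫_0^3 x^6 dx = 2187/7;
    ∫_0^3 12*x^5 dx = 1458;  ∫_0^3 -2*x^4 dx = -486/5;  ∫_0^3 -2*x^3 dx = -81/2;
    ∫_0^3 4*x^2 dx = 36;  ∫_0^3 -4*x dx = -18;  ∫_0^3 1 dx = 3.
  Sum: 19683 + 19683/4 + 2187/7 + 1458 − 486/5 − 81/2 + 36 − 18 + 3 = 3676047/140.
  ∫_0^3 u'(x)^2 dx = ∫_0^3 (144*x^6 + 72*x^5 + 9*x^4 + 48*x^3 + 12*x^2 + 4) dx. Term by term:
    ∫_0^3 144*x^6 dx = 314928/7;  ∫_0^3 72*x^5 dx = 8748;  ∫_0^3 9*x^4 dx = 2187/5;
    ∫_0^3 48*x^3 dx = 972;  ∫_0^3 12*x^2 dx = 108;  ∫_0^3 4 dx = 12.
  Sum: 314928/7 + 8748 + 2187/5 + 972 + 108 + 12 = 1934349/35.
Adding: ||u||_{H^1}^2 = 3676047/140 + 1934349/35 = 11413443/140.


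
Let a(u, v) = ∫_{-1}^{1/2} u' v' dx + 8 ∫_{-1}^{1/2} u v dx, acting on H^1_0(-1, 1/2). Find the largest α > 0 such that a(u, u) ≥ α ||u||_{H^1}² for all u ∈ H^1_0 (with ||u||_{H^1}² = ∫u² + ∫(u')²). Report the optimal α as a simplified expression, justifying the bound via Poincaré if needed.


α = 1

Coercivity of a(·,·) on H^1_0(-1, 1/2) means a(u, u) ≥ α ||u||_{H^1}² for every u ∈ H^1_0.
The interval has length L = 3/2, and Poincaré/coercivity depend only on L. Here a(u, u) = ∫(u')² + (8)·∫u².
Here c = 8 ≥ 1, so a(u,u) = ∫(u')² + c∫u² ≥ ∫(u')² + ∫u² = ||u||_{H^1}², i.e. α = 1 works. No larger α is possible: a(u,u) ≥ α||u||_{H^1}² means (1−α)∫(u')² ≥ (α−c)∫u², and for the modes u_n = sin(nπ(x−x₀)/L) (x₀ the left endpoint) one has ∫u_n²/∫(u_n')² = (L/(nπ))² → 0, so a(u_n,u_n)/||u_n||_{H^1}² → 1. Hence the optimal constant is α = 1.
Therefore α = 1.


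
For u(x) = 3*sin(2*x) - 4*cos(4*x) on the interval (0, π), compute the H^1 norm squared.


||u||_{H^1(0,π)}^2 = 317*π/2

u'(x) = 16*sin(4*x) + 6*cos(2*x).
Expand u² and (u')² and integrate term by term on (0, π), using: for integers n ≥ 1, ∫_0^π sin²(nx) dx = ∫_0^π cos²(nx) dx = π/2; for n ≠ n', ∫_0^π sin(nx)sin(n'x) dx = ∫_0^π cos(nx)cos(n'x) dx = 0; and by product-to-sum, ∫_0^π sin(nx)cos(n'x) dx = ½∫_0^π [sin((n+n')x) + sin((n−n')x)] dx, which is 0 when n+n' is even and 2n/(n²−n'²) when n+n' is odd (it need not vanish on (0, π)).
  u² squared terms: (-4)²·∫cos(4x)² dx = 16·π/2 = 8*π;  (3)²·∫sin(2x)² dx = 9·π/2 = 9*π/2.
  u² cross terms: 2·(-4)·(3)·∫cos(4x)·sin(2x) dx = -24·(0) = 0.
  So ∫_0^π u² dx = 8*π + 9*π/2 + 0 = 25*π/2.
  (u')² squared terms: (6)²·∫cos(2x)² dx = 36·π/2 = 18*π;  (16)²·∫sin(4x)² dx = 256·π/2 = 128*π.
  (u')² cross terms: 2·(6)·(16)·∫cos(2x)·sin(4x) dx = 192·(0) = 0.
  So ∫_0^π (u')² dx = 18*π + 128*π + 0 = 146*π.
||u||_{H^1}^2 = (25*π/2) + (146*π) = 317*π/2.


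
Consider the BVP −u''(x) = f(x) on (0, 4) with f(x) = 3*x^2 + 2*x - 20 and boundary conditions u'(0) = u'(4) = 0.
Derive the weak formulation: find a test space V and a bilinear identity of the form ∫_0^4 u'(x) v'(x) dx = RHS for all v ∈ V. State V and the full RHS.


V = H^1(0, 4) (no boundary constraint on v; u is determined up to an additive constant); weak form: ∫_0^4 u'v' dx = ∫_0^4 (3*x^2 + 2*x - 20) v dx for all v ∈ V.

Multiply both sides by a test function v and integrate from 0 to 4:
  ∫_0^4 −u''(x) v(x) dx = ∫_0^4 f(x) v(x) dx.
Integrate the LHS by parts once:
  ∫_0^4 −u'' v dx = −[u'(x) v(x)]_0^4 + ∫_0^4 u'(x) v'(x) dx.
Thus ∫_0^4 u'(x) v'(x) dx = ∫_0^4 f(x) v(x) dx + [u'(x) v(x)]_0^4.
Choose V so that boundary terms are either known or forced to vanish.
u has homogeneous Neumann: u'(0) = u'(4) = 0. So [u' v]_0^4 = 0·v(4) − 0·v(0) = 0 for any v; take V = H^1(0, 4).
Weak formulation: find u (satisfying any essential BC) such that ∫_0^4 u'(x) v'(x) dx = ∫_0^4 f v dx for all v ∈ V (homogeneous Neumann, so boundary terms vanish).
Substituting f(x) = 3*x^2 + 2*x - 20, the right-hand side is ∫_0^4 (3*x^2 + 2*x - 20) v dx.
Compatibility check (pure Neumann): taking v ≡ 1 ∈ V gives 0 = ∫_0^4 f dx + (0) − (0), i.e. ∫_0^4 f dx must equal u'(0) − u'(4) = 0. Indeed ∫_0^4 (3*x^2 + 2*x - 20) dx = 0, so the data are compatible. The solution is then unique only up to an additive constant (fix it e.g. by requiring ∫_0^4 u dx = 0).


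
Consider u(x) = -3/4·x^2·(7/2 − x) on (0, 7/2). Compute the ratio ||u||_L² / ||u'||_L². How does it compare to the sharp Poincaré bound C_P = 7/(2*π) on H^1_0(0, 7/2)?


||u||_L² / ||u'||_L² = sqrt(14)/4 < C_P = 7/(2*π).

u(x) = -3/4·x^2·(7/2 − x), so u'(x) = 3*x*(3*x - 7)/4.
u(x) = -3/4·x^2·(7/2 − x) vanishes at x = 0 and x = 7/2, so u ∈ H^1_0(0, 7/2). Differentiate via the product rule and integrate the resulting polynomials term by term.
  ∫_0^7/2 u² dx = ∫_0^7/2 (9*x^6/16 - 63*x^5/16 + 441*x^4/64) dx. Term by term:
    ∫_0^7/2 9*x^6/16 dx = 1058841/2048;  ∫_0^7/2 -63*x^5/16 dx = -2470629/2048;  ∫_0^7/2 441*x^4/64 dx = 7411887/10240.
  Sum: 1058841/2048 − 2470629/2048 + 7411887/10240 = 352947/10240.
  ∫_0^7/2 (u')² dx = ∫_0^7/2 (81*x^4/16 - 189*x^3/8 + 441*x^2/16) dx. Term by term:
    ∫_0^7/2 81*x^4/16 dx = 1361367/2560;  ∫_0^7/2 -189*x^3/8 dx = -453789/512;  ∫_0^7/2 441*x^2/16 dx = 50421/128.
  Sum: 1361367/2560 − 453789/512 + 50421/128 = 50421/1280.
∫_0^7/2 u² dx = 352947/10240, so ||u||_L² = 343*sqrt(30)/320.
∫_0^7/2 (u')² dx = 50421/1280, so ||u'||_L² = 49*sqrt(105)/80.
Ratio ||u||_L² / ||u'||_L² = sqrt(14)/4.
Sharp Poincaré constant on H^1_0(0, 7/2) is C_P = L/π = 7/(2*π), achieved by sin(2*π/7·x).
A polynomial bump cannot attain the sharp Poincaré constant (only the first sine eigenfunction does), so the ratio is strictly less than C_P, consistent with ||u||_L² ≤ C_P ||u'||_L².


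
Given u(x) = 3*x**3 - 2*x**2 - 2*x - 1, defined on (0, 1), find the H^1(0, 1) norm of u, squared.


||u||_{H^1}^2 = 517/70

The H^1 norm (squared) on an interval (0, L) is
  ||u||_{H^1}^2 = ∫_0^L u(x)^2 dx + ∫_0^L u'(x)^2 dx.
Compute u'(x) = 9*x**2 - 4*x - 2.
Then u(x)^2 = 9*x**6 - 12*x**5 - 8*x**4 + 2*x**3 + 8*x**2 + 4*x + 1 and u'(x)^2 = 81*x**4 - 72*x**3 - 20*x**2 + 16*x + 4.
Integrate each monomial from 0 to 1 using ∫_0^1 c·x^n dx = c·1^(n+1)/(n+1):
  ∫_0^1 u(x)^2 dx = ∫_0^1 (9*x^6 - 12*x^5 - 8*x^4 + 2*x^3 + 8*x^2 + 4*x + 1) dx. Term by term:
    ∫_0^1 9*x^6 dx = 9/7;  ∫_0^1 -12*x^5 dx = -2;  ∫_0^1 -8*x^4 dx = -8/5;
    ∫_0^1 2*x^3 dx = 1/2;  ∫_0^1 8*x^2 dx = 8/3;  ∫_0^1 4*x dx = 2;
    ∫_0^1 1 dx = 1.
  Sum: 9/7 − 2 − 8/5 + 1/2 + 8/3 + 2 + 1 = 809/210.
  ∫_0^1 u'(x)^2 dx = ∫_0^1 (81*x^4 - 72*x^3 - 20*x^2 + 16*x + 4) dx. Term by term:
    ∫_0^1 81*x^4 dx = 81/5;  ∫_0^1 -72*x^3 dx = -18;  ∫_0^1 -20*x^2 dx = -20/3;
    ∫_0^1 16*x dx = 8;  ∫_0^1 4 dx = 4.
  Sum: 81/5 − 18 − 20/3 + 8 + 4 = 53/15.
Adding: ||u||_{H^1}^2 = 809/210 + 53/15 = 517/70.


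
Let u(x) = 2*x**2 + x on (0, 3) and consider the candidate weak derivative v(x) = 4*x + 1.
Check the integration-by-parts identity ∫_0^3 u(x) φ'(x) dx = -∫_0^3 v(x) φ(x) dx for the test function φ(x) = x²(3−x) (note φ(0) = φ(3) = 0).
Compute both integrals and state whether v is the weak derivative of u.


LHS = -1107/20, RHS = -1107/20. Yes, v = u' weakly.

u(x) = 2*x**2 + x, classical derivative u'(x) = 4*x + 1.
φ(x) = x²(3−x), so φ'(x) = 3*x*(2 - x).
Note φ(0) = φ(3) = 0, so the boundary term u·φ vanishes.
LHS = ∫_0^3 u(x) φ'(x) dx = ∫_0^3 (-6*x^4 + 9*x^3 + 6*x^2) dx. Term by term:
  ∫_0^3 -6*x^4 dx = -1458/5;  ∫_0^3 9*x^3 dx = 729/4;  ∫_0^3 6*x^2 dx = 54.
Sum: -1458/5 + 729/4 + 54 = -1107/20.
So LHS = -1107/20.
∫_0^3 v(x) φ(x) dx = ∫_0^3 (-4*x^4 + 11*x^3 + 3*x^2) dx. Term by term:
  ∫_0^3 -4*x^4 dx = -972/5;  ∫_0^3 11*x^3 dx = 891/4;  ∫_0^3 3*x^2 dx = 27.
Sum: -972/5 + 891/4 + 27 = 1107/20.
So RHS = -∫_0^3 v(x) φ(x) dx = -1107/20.
LHS = RHS, so the identity holds for this test φ.
Moreover u is smooth here and v(x) = u'(x) = 4*x + 1 pointwise, so the identity holds for every test function. Hence v is the weak derivative of u.


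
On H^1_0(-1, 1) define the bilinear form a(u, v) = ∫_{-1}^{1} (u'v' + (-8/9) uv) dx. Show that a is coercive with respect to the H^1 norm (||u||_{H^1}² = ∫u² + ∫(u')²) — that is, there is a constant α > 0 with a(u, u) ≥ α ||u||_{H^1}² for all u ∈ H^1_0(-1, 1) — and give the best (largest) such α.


α = (-32/9 + π^2)/(4 + π^2)

Coercivity of a(·,·) on H^1_0(-1, 1) means a(u, u) ≥ α ||u||_{H^1}² for every u ∈ H^1_0.
The interval has length L = 2, and Poincaré/coercivity depend only on L. Here a(u, u) = ∫(u')² + (-8/9)·∫u².
Here c = -8/9 < 0 with |c| < (π/L)² = π^2/4, so coercivity still holds. The condition a(u,u) ≥ α||u||_{H^1}² reads (1−α)∫(u')² ≥ (α−c)∫u². Any admissible α is ≤ 1 (rapidly oscillating u have ∫u²/∫(u')² → 0), and α = 1 would force 0 ≥ (1−c)∫u², impossible since c < 1; so 1−α > 0. By the sharp Poincaré inequality on H^1_0 of an interval of length L, ∫(u')² ≥ (π/L)²∫u² with equality for the first sine mode sin(π(x−x₀)/L) (x₀ the left endpoint), so the inequality holds for all u iff (1−α)(π/L)² ≥ α − c, i.e. α ≤ ((π/L)² + c)/((π/L)² + 1) = (1 + c(L/π)²)/(1 + (L/π)²). (Direct route, valid since c ≤ 0: Poincaré gives c∫u² ≥ c(L/π)²∫(u')², so a(u,u) ≥ (1 + c(L/π)²)∫(u')², while ||u||_{H^1}² ≤ (1 + (L/π)²)∫(u')²; dividing yields the same α.) With (π/L)² = π^2/4 and c = -8/9, the largest admissible constant is α = ((π/L)² + c)/((π/L)² + 1).
Simplifying, α = (-32/9 + π^2)/(4 + π^2).


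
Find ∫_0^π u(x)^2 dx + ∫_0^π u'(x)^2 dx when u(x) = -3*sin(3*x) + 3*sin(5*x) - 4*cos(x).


||u||_{H^1(0,π)}^2 = 178*π

u'(x) = 4*sin(x) - 9*cos(3*x) + 15*cos(5*x).
Expand u² and (u')² and integrate term by term on (0, π), using: for integers n ≥ 1, ∫_0^π sin²(nx) dx = ∫_0^π cos²(nx) dx = π/2; for n ≠ n', ∫_0^π sin(nx)sin(n'x) dx = ∫_0^π cos(nx)cos(n'x) dx = 0; and by product-to-sum, ∫_0^π sin(nx)cos(n'x) dx = ½∫_0^π [sin((n+n')x) + sin((n−n')x)] dx, which is 0 when n+n' is even and 2n/(n²−n'²) when n+n' is odd (it need not vanish on (0, π)).
  u² squared terms: (-4)²·∫cos(x)² dx = 16·π/2 = 8*π;  (-3)²·∫sin(3x)² dx = 9·π/2 = 9*π/2;  (3)²·∫sin(5x)² dx = 9·π/2 = 9*π/2.
  u² cross terms: 2·(-4)·(-3)·∫cos(x)·sin(3x) dx = 24·(0) = 0;  2·(-4)·(3)·∫cos(x)·sin(5x) dx = -24·(0) = 0;  2·(-3)·(3)·∫sin(3x)·sin(5x) dx = -18·(0) = 0.
  So ∫_0^π u² dx = 8*π + 9*π/2 + 9*π/2 + 0 + 0 + 0 = 17*π.
  (u')² squared terms: (-9)²·∫cos(3x)² dx = 81·π/2 = 81*π/2;  (4)²·∫sin(x)² dx = 16·π/2 = 8*π;  (15)²·∫cos(5x)² dx = 225·π/2 = 225*π/2.
  (u')² cross terms: 2·(-9)·(4)·∫cos(3x)·sin(x) dx = -72·(0) = 0;  2·(-9)·(15)·∫cos(3x)·cos(5x) dx = -270·(0) = 0;  2·(4)·(15)·∫sin(x)·cos(5x) dx = 120·(0) = 0.
  So ∫_0^π (u')² dx = 81*π/2 + 8*π + 225*π/2 + 0 + 0 + 0 = 161*π.
||u||_{H^1}^2 = (17*π) + (161*π) = 178*π.


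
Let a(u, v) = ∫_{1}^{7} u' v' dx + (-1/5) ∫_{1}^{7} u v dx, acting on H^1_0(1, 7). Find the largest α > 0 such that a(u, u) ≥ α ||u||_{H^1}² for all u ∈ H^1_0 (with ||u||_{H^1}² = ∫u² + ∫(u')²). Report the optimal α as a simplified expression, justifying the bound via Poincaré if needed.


α = (-36/5 + π^2)/(π^2 + 36)

Coercivity of a(·,·) on H^1_0(1, 7) means a(u, u) ≥ α ||u||_{H^1}² for every u ∈ H^1_0.
The interval has length L = 6, and Poincaré/coercivity depend only on L. Here a(u, u) = ∫(u')² + (-1/5)·∫u².
Here c = -1/5 < 0 with |c| < (π/L)² = π^2/36, so coercivity still holds. The condition a(u,u) ≥ α||u||_{H^1}² reads (1−α)∫(u')² ≥ (α−c)∫u². Any admissible α is ≤ 1 (rapidly oscillating u have ∫u²/∫(u')² → 0), and α = 1 would force 0 ≥ (1−c)∫u², impossible since c < 1; so 1−α > 0. By the sharp Poincaré inequality on H^1_0 of an interval of length L, ∫(u')² ≥ (π/L)²∫u² with equality for the first sine mode sin(π(x−x₀)/L) (x₀ the left endpoint), so the inequality holds for all u iff (1−α)(π/L)² ≥ α − c, i.e. α ≤ ((π/L)² + c)/((π/L)² + 1) = (1 + c(L/π)²)/(1 + (L/π)²). (Direct route, valid since c ≤ 0: Poincaré gives c∫u² ≥ c(L/π)²∫(u')², so a(u,u) ≥ (1 + c(L/π)²)∫(u')², while ||u||_{H^1}² ≤ (1 + (L/π)²)∫(u')²; dividing yields the same α.) With (π/L)² = π^2/36 and c = -1/5, the largest admissible constant is α = ((π/L)² + c)/((π/L)² + 1).
Simplifying, α = (-36/5 + π^2)/(π^2 + 36).


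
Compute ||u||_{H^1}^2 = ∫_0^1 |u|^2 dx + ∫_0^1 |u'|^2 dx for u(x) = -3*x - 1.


||u||_{H^1}^2 = 16

The H^1 norm (squared) on an interval (0, L) is
  ||u||_{H^1}^2 = ∫_0^L u(x)^2 dx + ∫_0^L u'(x)^2 dx.
Compute u'(x) = -3.
Then u(x)^2 = 9*x**2 + 6*x + 1 and u'(x)^2 = 9.
Integrate each monomial from 0 to 1 using ∫_0^1 c·x^n dx = c·1^(n+1)/(n+1):
  ∫_0^1 u(x)^2 dx = ∫_0^1 (9*x^2 + 6*x + 1) dx. Term by term:
    ∫_0^1 9*x^2 dx = 3;  ∫_0^1 6*x dx = 3;  ∫_0^1 1 dx = 1.
  Sum: 3 + 3 + 1 = 7.
  ∫_0^1 u'(x)^2 dx = ∫_0^1 (9) dx. Term by term:
    ∫_0^1 9 dx = 9.
Adding: ||u||_{H^1}^2 = 7 + 9 = 16.


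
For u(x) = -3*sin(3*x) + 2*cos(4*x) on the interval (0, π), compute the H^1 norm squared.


||u||_{H^1(0,π)}^2 = 1224/7 + 79*π

u'(x) = -8*sin(4*x) - 9*cos(3*x).
Expand u² and (u')² and integrate term by term on (0, π), using: for integers n ≥ 1, ∫_0^π sin²(nx) dx = ∫_0^π cos²(nx) dx = π/2; for n ≠ n', ∫_0^π sin(nx)sin(n'x) dx = ∫_0^π cos(nx)cos(n'x) dx = 0; and by product-to-sum, ∫_0^π sin(nx)cos(n'x) dx = ½∫_0^π [sin((n+n')x) + sin((n−n')x)] dx, which is 0 when n+n' is even and 2n/(n²−n'²) when n+n' is odd (it need not vanish on (0, π)).
  u² squared terms: (-3)²·∫sin(3x)² dx = 9·π/2 = 9*π/2;  (2)²·∫cos(4x)² dx = 4·π/2 = 2*π.
  u² cross terms: 2·(-3)·(2)·∫sin(3x)·cos(4x) dx = -12·(-6/7) = 72/7.
  So ∫_0^π u² dx = 9*π/2 + 2*π + 72/7 = 72/7 + 13*π/2.
  (u')² squared terms: (-9)²·∫cos(3x)² dx = 81·π/2 = 81*π/2;  (-8)²·∫sin(4x)² dx = 64·π/2 = 32*π.
  (u')² cross terms: 2·(-9)·(-8)·∫cos(3x)·sin(4x) dx = 144·(8/7) = 1152/7.
  So ∫_0^π (u')² dx = 81*π/2 + 32*π + 1152/7 = 1152/7 + 145*π/2.
||u||_{H^1}^2 = (72/7 + 13*π/2) + (1152/7 + 145*π/2) = 1224/7 + 79*π.


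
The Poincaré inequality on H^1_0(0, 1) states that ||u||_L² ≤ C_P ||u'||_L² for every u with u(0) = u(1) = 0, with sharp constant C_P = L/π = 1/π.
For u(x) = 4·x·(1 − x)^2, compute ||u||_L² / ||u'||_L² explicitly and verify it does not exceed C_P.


||u||_L² / ||u'||_L² = sqrt(14)/14 < C_P = 1/π.

u(x) = 4·x·(1 − x)^2, so u'(x) = 4*(x - 1)*(3*x - 1).
u(x) = 4·x·(1 − x)^2 vanishes at x = 0 and x = 1, so u ∈ H^1_0(0, 1). Differentiate via the product rule and integrate the resulting polynomials term by term.
  ∫_0^1 u² dx = ∫_0^1 (16*x^6 - 64*x^5 + 96*x^4 - 64*x^3 + 16*x^2) dx. Term by term:
    ∫_0^1 16*x^6 dx = 16/7;  ∫_0^1 -64*x^5 dx = -32/3;  ∫_0^1 96*x^4 dx = 96/5;
    ∫_0^1 -64*x^3 dx = -16;  ∫_0^1 16*x^2 dx = 16/3.
  Sum: 16/7 − 32/3 + 96/5 − 16 + 16/3 = 16/105.
  ∫_0^1 (u')² dx = ∫_0^1 (144*x^4 - 384*x^3 + 352*x^2 - 128*x + 16) dx. Term by term:
    ∫_0^1 144*x^4 dx = 144/5;  ∫_0^1 -384*x^3 dx = -96;  ∫_0^1 352*x^2 dx = 352/3;
    ∫_0^1 -128*x dx = -64;  ∫_0^1 16 dx = 16.
  Sum: 144/5 − 96 + 352/3 − 64 + 16 = 32/15.
∫_0^1 u² dx = 16/105, so ||u||_L² = 4*sqrt(105)/105.
∫_0^1 (u')² dx = 32/15, so ||u'||_L² = 4*sqrt(30)/15.
Ratio ||u||_L² / ||u'||_L² = sqrt(14)/14.
Sharp Poincaré constant on H^1_0(0, 1) is C_P = L/π = 1/π, achieved by sin(π·x).
A polynomial bump cannot attain the sharp Poincaré constant (only the first sine eigenfunction does), so the ratio is strictly less than C_P, consistent with ||u||_L² ≤ C_P ||u'||_L².


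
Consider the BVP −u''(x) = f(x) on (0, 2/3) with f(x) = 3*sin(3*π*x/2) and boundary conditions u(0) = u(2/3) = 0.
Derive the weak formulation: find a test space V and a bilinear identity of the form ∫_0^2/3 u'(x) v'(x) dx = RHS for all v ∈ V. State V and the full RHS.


V = H^1_0(0, 2/3) (so v(0) = v(2/3) = 0); weak form: ∫_0^2/3 u'v' dx = ∫_0^2/3 (3*sin(3*π*x/2)) v dx for all v ∈ V.

Multiply both sides by a test function v and integrate from 0 to 2/3:
  ∫_0^2/3 −u''(x) v(x) dx = ∫_0^2/3 f(x) v(x) dx.
Integrate the LHS by parts once:
  ∫_0^2/3 −u'' v dx = −[u'(x) v(x)]_0^2/3 + ∫_0^2/3 u'(x) v'(x) dx.
Thus ∫_0^2/3 u'(x) v'(x) dx = ∫_0^2/3 f(x) v(x) dx + [u'(x) v(x)]_0^2/3.
Choose V so that boundary terms are either known or forced to vanish.
u is Dirichlet: u(0) = u(2/3) = 0. Let V = H^1_0(0, 2/3); then v(0) = v(2/3) = 0, and [u' v]_0^2/3 = 0.
Weak formulation: find u (satisfying any essential BC) such that ∫_0^2/3 u'(x) v'(x) dx = ∫_0^2/3 f v dx for all v ∈ V.
Substituting f(x) = 3*sin(3*π*x/2), the right-hand side is ∫_0^2/3 (3*sin(3*π*x/2)) v dx.


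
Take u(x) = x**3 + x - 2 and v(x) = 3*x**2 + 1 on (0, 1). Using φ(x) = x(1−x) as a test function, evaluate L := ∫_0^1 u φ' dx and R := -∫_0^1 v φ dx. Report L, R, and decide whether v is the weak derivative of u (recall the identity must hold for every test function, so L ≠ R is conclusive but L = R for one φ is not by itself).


LHS = -19/60, RHS = -19/60. Yes, v = u' weakly.

u(x) = x**3 + x - 2, classical derivative u'(x) = 3*x**2 + 1.
φ(x) = x(1−x), so φ'(x) = 1 - 2*x.
Note φ(0) = φ(1) = 0, so the boundary term u·φ vanishes.
LHS = ∫_0^1 u(x) φ'(x) dx = ∫_0^1 (-2*x^4 + x^3 - 2*x^2 + 5*x - 2) dx. Term by term:
  ∫_0^1 -2*x^4 dx = -2/5;  ∫_0^1 x^3 dx = 1/4;  ∫_0^1 -2*x^2 dx = -2/3;
  ∫_0^1 5*x dx = 5/2;  ∫_0^1 -2 dx = -2.
Sum: -2/5 + 1/4 − 2/3 + 5/2 − 2 = -19/60.
So LHS = -19/60.
∫_0^1 v(x) φ(x) dx = ∫_0^1 (-3*x^4 + 3*x^3 - x^2 + x) dx. Term by term:
  ∫_0^1 -3*x^4 dx = -3/5;  ∫_0^1 3*x^3 dx = 3/4;  ∫_0^1 -x^2 dx = -1/3;
  ∫_0^1 x dx = 1/2.
Sum: -3/5 + 3/4 − 1/3 + 1/2 = 19/60.
So RHS = -∫_0^1 v(x) φ(x) dx = -19/60.
LHS = RHS, so the identity holds for this test φ.
Moreover u is smooth here and v(x) = u'(x) = 3*x**2 + 1 pointwise, so the identity holds for every test function. Hence v is the weak derivative of u.


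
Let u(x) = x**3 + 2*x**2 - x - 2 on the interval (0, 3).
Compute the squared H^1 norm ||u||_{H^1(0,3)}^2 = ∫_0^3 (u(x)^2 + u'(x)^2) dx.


||u||_{H^1}^2 = 58836/35

The H^1 norm (squared) on an interval (0, L) is
  ||u||_{H^1}^2 = ∫_0^L u(x)^2 dx + ∫_0^L u'(x)^2 dx.
Compute u'(x) = 3*x**2 + 4*x - 1.
Then u(x)^2 = x**6 + 4*x**5 + 2*x**4 - 8*x**3 - 7*x**2 + 4*x + 4 and u'(x)^2 = 9*x**4 + 24*x**3 + 10*x**2 - 8*x + 1.
Integrate each monomial from 0 to 3 using ∫_0^3 c·x^n dx = c·3^(n+1)/(n+1):
  ∫_0^3 u(x)^2 dx = ∫_0^3 (x^6 + 4*x^5 + 2*x^4 - 8*x^3 - 7*x^2 + 4*x + 4) dx. Term by term:
    ∫_0^3 x^6 dx = 2187/7;  ∫_0^3 4*x^5 dx = 486;  ∫_0^3 2*x^4 dx = 486/5;
    ∫_0^3 -8*x^3 dx = -162;  ∫_0^3 -7*x^2 dx = -63;  ∫_0^3 4*x dx = 18;
    ∫_0^3 4 dx = 12.
  Sum: 2187/7 + 486 + 486/5 − 162 − 63 + 18 + 12 = 24522/35.
  ∫_0^3 u'(x)^2 dx = ∫_0^3 (9*x^4 + 24*x^3 + 10*x^2 - 8*x + 1) dx. Term by term:
    ∫_0^3 9*x^4 dx = 2187/5;  ∫_0^3 24*x^3 dx = 486;  ∫_0^3 10*x^2 dx = 90;
    ∫_0^3 -8*x dx = -36;  ∫_0^3 1 dx = 3.
  Sum: 2187/5 + 486 + 90 − 36 + 3 = 4902/5.
Adding: ||u||_{H^1}^2 = 24522/35 + 4902/5 = 58836/35.


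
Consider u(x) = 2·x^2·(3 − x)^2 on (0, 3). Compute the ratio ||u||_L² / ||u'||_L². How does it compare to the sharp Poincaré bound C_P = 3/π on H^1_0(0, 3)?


||u||_L² / ||u'||_L² = sqrt(3)/2 < C_P = 3/π.

u(x) = 2·x^2·(3 − x)^2, so u'(x) = 4*x*(x - 3)*(2*x - 3).
u(x) = 2·x^2·(3 − x)^2 vanishes at x = 0 and x = 3, so u ∈ H^1_0(0, 3). Differentiate via the product rule and integrate the resulting polynomials term by term.
  ∫_0^3 u² dx = ∫_0^3 (4*x^8 - 48*x^7 + 216*x^6 - 432*x^5 + 324*x^4) dx. Term by term:
    ∫_0^3 4*x^8 dx = 8748;  ∫_0^3 -48*x^7 dx = -39366;  ∫_0^3 216*x^6 dx = 472392/7;
    ∫_0^3 -432*x^5 dx = -52488;  ∫_0^3 324*x^4 dx = 78732/5.
  Sum: 8748 − 39366 + 472392/7 − 52488 + 78732/5 = 4374/35.
  ∫_0^3 (u')² dx = ∫_0^3 (64*x^6 - 576*x^5 + 1872*x^4 - 2592*x^3 + 1296*x^2) dx. Term by term:
    ∫_0^3 64*x^6 dx = 139968/7;  ∫_0^3 -576*x^5 dx = -69984;  ∫_0^3 1872*x^4 dx = 454896/5;
    ∫_0^3 -2592*x^3 dx = -52488;  ∫_0^3 1296*x^2 dx = 11664.
  Sum: 139968/7 − 69984 + 454896/5 − 52488 + 11664 = 5832/35.
∫_0^3 u² dx = 4374/35, so ||u||_L² = 27*sqrt(210)/35.
∫_0^3 (u')² dx = 5832/35, so ||u'||_L² = 54*sqrt(70)/35.
Ratio ||u||_L² / ||u'||_L² = sqrt(3)/2.
Sharp Poincaré constant on H^1_0(0, 3) is C_P = L/π = 3/π, achieved by sin(π/3·x).
A polynomial bump cannot attain the sharp Poincaré constant (only the first sine eigenfunction does), so the ratio is strictly less than C_P, consistent with ||u||_L² ≤ C_P ||u'||_L².


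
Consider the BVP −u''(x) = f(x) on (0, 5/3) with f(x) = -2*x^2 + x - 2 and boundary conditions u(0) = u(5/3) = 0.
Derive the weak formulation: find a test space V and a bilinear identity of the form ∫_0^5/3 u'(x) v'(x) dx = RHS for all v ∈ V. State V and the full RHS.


V = H^1_0(0, 5/3) (so v(0) = v(5/3) = 0); weak form: ∫_0^5/3 u'v' dx = ∫_0^5/3 (-2*x^2 + x - 2) v dx for all v ∈ V.

Multiply both sides by a test function v and integrate from 0 to 5/3:
  ∫_0^5/3 −u''(x) v(x) dx = ∫_0^5/3 f(x) v(x) dx.
Integrate the LHS by parts once:
  ∫_0^5/3 −u'' v dx = −[u'(x) v(x)]_0^5/3 + ∫_0^5/3 u'(x) v'(x) dx.
Thus ∫_0^5/3 u'(x) v'(x) dx = ∫_0^5/3 f(x) v(x) dx + [u'(x) v(x)]_0^5/3.
Choose V so that boundary terms are either known or forced to vanish.
u is Dirichlet: u(0) = u(5/3) = 0. Let V = H^1_0(0, 5/3); then v(0) = v(5/3) = 0, and [u' v]_0^5/3 = 0.
Weak formulation: find u (satisfying any essential BC) such that ∫_0^5/3 u'(x) v'(x) dx = ∫_0^5/3 f v dx for all v ∈ V.
Substituting f(x) = -2*x^2 + x - 2, the right-hand side is ∫_0^5/3 (-2*x^2 + x - 2) v dx.


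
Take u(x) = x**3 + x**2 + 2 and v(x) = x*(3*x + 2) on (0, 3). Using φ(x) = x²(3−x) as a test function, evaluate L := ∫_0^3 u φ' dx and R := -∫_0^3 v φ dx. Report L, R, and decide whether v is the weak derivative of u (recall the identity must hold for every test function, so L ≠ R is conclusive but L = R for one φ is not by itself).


LHS = -486/5, RHS = -486/5. Yes, v = u' weakly.

u(x) = x**3 + x**2 + 2, classical derivative u'(x) = 3*x**2 + 2*x.
φ(x) = x²(3−x), so φ'(x) = 3*x*(2 - x).
Note φ(0) = φ(3) = 0, so the boundary term u·φ vanishes.
LHS = ∫_0^3 u(x) φ'(x) dx = ∫_0^3 (-3*x^5 + 3*x^4 + 6*x^3 - 6*x^2 + 12*x) dx. Term by term:
  ∫_0^3 -3*x^5 dx = -729/2;  ∫_0^3 3*x^4 dx = 729/5;  ∫_0^3 6*x^3 dx = 243/2;
  ∫_0^3 -6*x^2 dx = -54;  ∫_0^3 12*x dx = 54.
Sum: -729/2 + 729/5 + 243/2 − 54 + 54 = -486/5.
So LHS = -486/5.
∫_0^3 v(x) φ(x) dx = ∫_0^3 (-3*x^5 + 7*x^4 + 6*x^3) dx. Term by term:
  ∫_0^3 -3*x^5 dx = -729/2;  ∫_0^3 7*x^4 dx = 1701/5;  ∫_0^3 6*x^3 dx = 243/2.
Sum: -729/2 + 1701/5 + 243/2 = 486/5.
So RHS = -∫_0^3 v(x) φ(x) dx = -486/5.
LHS = RHS, so the identity holds for this test φ.
Moreover u is smooth here and v(x) = u'(x) = 3*x**2 + 2*x pointwise, so the identity holds for every test function. Hence v is the weak derivative of u.


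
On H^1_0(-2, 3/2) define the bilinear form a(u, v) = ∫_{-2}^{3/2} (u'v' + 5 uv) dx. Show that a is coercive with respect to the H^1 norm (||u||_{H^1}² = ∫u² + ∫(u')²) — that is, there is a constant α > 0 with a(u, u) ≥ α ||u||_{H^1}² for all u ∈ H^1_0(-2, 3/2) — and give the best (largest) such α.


α = 1

Coercivity of a(·,·) on H^1_0(-2, 3/2) means a(u, u) ≥ α ||u||_{H^1}² for every u ∈ H^1_0.
The interval has length L = 7/2, and Poincaré/coercivity depend only on L. Here a(u, u) = ∫(u')² + (5)·∫u².
Here c = 5 ≥ 1, so a(u,u) = ∫(u')² + c∫u² ≥ ∫(u')² + ∫u² = ||u||_{H^1}², i.e. α = 1 works. No larger α is possible: a(u,u) ≥ α||u||_{H^1}² means (1−α)∫(u')² ≥ (α−c)∫u², and for the modes u_n = sin(nπ(x−x₀)/L) (x₀ the left endpoint) one has ∫u_n²/∫(u_n')² = (L/(nπ))² → 0, so a(u_n,u_n)/||u_n||_{H^1}² → 1. Hence the optimal constant is α = 1.
Therefore α = 1.


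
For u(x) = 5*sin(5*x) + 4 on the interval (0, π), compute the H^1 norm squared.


||u||_{H^1(0,π)}^2 = 16 + 341*π

u'(x) = 25*cos(5*x).
Expand u² and (u')² and integrate term by term on (0, π), using: for integers n ≥ 1, ∫_0^π sin²(nx) dx = ∫_0^π cos²(nx) dx = π/2; for n ≠ n', ∫_0^π sin(nx)sin(n'x) dx = ∫_0^π cos(nx)cos(n'x) dx = 0; and by product-to-sum, ∫_0^π sin(nx)cos(n'x) dx = ½∫_0^π [sin((n+n')x) + sin((n−n')x)] dx, which is 0 when n+n' is even and 2n/(n²−n'²) when n+n' is odd (it need not vanish on (0, π)). For the constant mode: ∫_0^π 1 dx = π, ∫_0^π cos(nx) dx = 0, ∫_0^π sin(nx) dx = (1−(−1)^n)/n.
  u² squared terms: (4)²·∫1 dx = 16·π = 16*π;  (5)²·∫sin(5x)² dx = 25·π/2 = 25*π/2.
  u² cross terms: 2·(4)·(5)·∫1·sin(5x) dx = 40·(2/5) = 16.
  So ∫_0^π u² dx = 16*π + 25*π/2 + 16 = 16 + 57*π/2.
  (u')² squared terms: (25)²·∫cos(5x)² dx = 625·π/2 = 625*π/2.
  So ∫_0^π (u')² dx = 625*π/2.
||u||_{H^1}^2 = (16 + 57*π/2) + (625*π/2) = 16 + 341*π.


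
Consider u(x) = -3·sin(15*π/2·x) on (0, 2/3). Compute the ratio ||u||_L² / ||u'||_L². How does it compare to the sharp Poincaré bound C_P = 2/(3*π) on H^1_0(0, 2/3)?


||u||_L² / ||u'||_L² = 2/(15*π) < C_P = 2/(3*π).

u(x) = -3·sin(15*π/2·x), so u'(x) = -45*π*cos(15*π*x/2)/2.
Writing u(x) = A·sin(kπx/L) with A = -3 and k = 5, use ∫_0^L sin²(kπx/L) dx = L/2 and ∫_0^L cos²(kπx/L) dx = L/2.
u² = 9·sin²(15*π/2·x) and (u')² = 2025*π^2/4·cos²(15*π/2·x), and each of sin², cos² integrates to L/2 = 1/3 over (0, 2/3).
∫_0^2/3 u² dx = 3, so ||u||_L² = sqrt(3).
∫_0^2/3 (u')² dx = 675*π^2/4, so ||u'||_L² = 15*sqrt(3)*π/2.
Ratio ||u||_L² / ||u'||_L² = 2/(15*π).
Sharp Poincaré constant on H^1_0(0, 2/3) is C_P = L/π = 2/(3*π), achieved by sin(3*π/2·x).
This is the k = 5 harmonic; the ratio L/(kπ) is strictly less than C_P = L/π, consistent with the sharp inequality ||u||_L² ≤ C_P ||u'||_L².


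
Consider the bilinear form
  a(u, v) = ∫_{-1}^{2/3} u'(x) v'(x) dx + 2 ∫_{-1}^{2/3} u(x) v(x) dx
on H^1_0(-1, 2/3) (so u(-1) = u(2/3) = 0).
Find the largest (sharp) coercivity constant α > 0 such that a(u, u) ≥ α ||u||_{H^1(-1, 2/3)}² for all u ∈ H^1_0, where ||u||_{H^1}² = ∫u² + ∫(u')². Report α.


α = 1

Coercivity of a(·,·) on H^1_0(-1, 2/3) means a(u, u) ≥ α ||u||_{H^1}² for every u ∈ H^1_0.
The interval has length L = 5/3, and Poincaré/coercivity depend only on L. Here a(u, u) = ∫(u')² + (2)·∫u².
Here c = 2 ≥ 1, so a(u,u) = ∫(u')² + c∫u² ≥ ∫(u')² + ∫u² = ||u||_{H^1}², i.e. α = 1 works. No larger α is possible: a(u,u) ≥ α||u||_{H^1}² means (1−α)∫(u')² ≥ (α−c)∫u², and for the modes u_n = sin(nπ(x−x₀)/L) (x₀ the left endpoint) one has ∫u_n²/∫(u_n')² = (L/(nπ))² → 0, so a(u_n,u_n)/||u_n||_{H^1}² → 1. Hence the optimal constant is α = 1.
Therefore α = 1.


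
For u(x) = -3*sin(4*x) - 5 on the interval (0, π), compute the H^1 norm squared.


||u||_{H^1(0,π)}^2 = 203*π/2

u'(x) = -12*cos(4*x).
Expand u² and (u')² and integrate term by term on (0, π), using: for integers n ≥ 1, ∫_0^π sin²(nx) dx = ∫_0^π cos²(nx) dx = π/2; for n ≠ n', ∫_0^π sin(nx)sin(n'x) dx = ∫_0^π cos(nx)cos(n'x) dx = 0; and by product-to-sum, ∫_0^π sin(nx)cos(n'x) dx = ½∫_0^π [sin((n+n')x) + sin((n−n')x)] dx, which is 0 when n+n' is even and 2n/(n²−n'²) when n+n' is odd (it need not vanish on (0, π)). For the constant mode: ∫_0^π 1 dx = π, ∫_0^π cos(nx) dx = 0, ∫_0^π sin(nx) dx = (1−(−1)^n)/n.
  u² squared terms: (-5)²·∫1 dx = 25·π = 25*π;  (-3)²·∫sin(4x)² dx = 9·π/2 = 9*π/2.
  u² cross terms: 2·(-5)·(-3)·∫1·sin(4x) dx = 30·(0) = 0.
  So ∫_0^π u² dx = 25*π + 9*π/2 + 0 = 59*π/2.
  (u')² squared terms: (-12)²·∫cos(4x)² dx = 144·π/2 = 72*π.
  So ∫_0^π (u')² dx = 72*π.
||u||_{H^1}^2 = (59*π/2) + (72*π) = 203*π/2.


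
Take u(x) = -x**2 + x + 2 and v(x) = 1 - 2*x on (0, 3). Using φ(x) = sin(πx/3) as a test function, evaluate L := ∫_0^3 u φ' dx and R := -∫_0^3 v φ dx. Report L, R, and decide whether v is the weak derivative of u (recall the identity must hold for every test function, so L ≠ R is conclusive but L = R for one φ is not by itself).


LHS = 12/π, RHS = 12/π. Yes, v = u' weakly.

u(x) = -x**2 + x + 2, classical derivative u'(x) = 1 - 2*x.
φ(x) = sin(πx/3), so φ'(x) = π*cos(π*x/3)/3.
Note φ(0) = φ(3) = 0, so the boundary term u·φ vanishes.
LHS = ∫_0^3 u(x) φ'(x) dx = ∫_0^3 (-π*x^2*cos(π*x/3)/3 + π*x*cos(π*x/3)/3 + 2*π*cos(π*x/3)/3) dx. Term by term:
  ∫_0^3 2*π*cos(π*x/3)/3 dx = 0;  ∫_0^3 -π*x^2*cos(π*x/3)/3 dx = 18/π;  ∫_0^3 π*x*cos(π*x/3)/3 dx = -6/π.
Sum: 0 + 18/π − 6/π = 12/π.
So LHS = 12/π.
∫_0^3 v(x) φ(x) dx = ∫_0^3 (-2*x*sin(π*x/3) + sin(π*x/3)) dx. Term by term:
  ∫_0^3 -2*x*sin(π*x/3) dx = -18/π;  ∫_0^3 sin(π*x/3) dx = 6/π.
Sum: -18/π + 6/π = -12/π.
So RHS = -∫_0^3 v(x) φ(x) dx = 12/π.
LHS = RHS, so the identity holds for this test φ.
Moreover u is smooth here and v(x) = u'(x) = 1 - 2*x pointwise, so the identity holds for every test function. Hence v is the weak derivative of u.


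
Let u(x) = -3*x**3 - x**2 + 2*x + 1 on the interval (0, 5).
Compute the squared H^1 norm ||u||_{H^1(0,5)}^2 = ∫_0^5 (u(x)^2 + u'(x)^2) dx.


||u||_{H^1}^2 = 2276525/14

The H^1 norm (squared) on an interval (0, L) is
  ||u||_{H^1}^2 = ∫_0^L u(x)^2 dx + ∫_0^L u'(x)^2 dx.
Compute u'(x) = -9*x**2 - 2*x + 2.
Then u(x)^2 = 9*x**6 + 6*x**5 - 11*x**4 - 10*x**3 + 2*x**2 + 4*x + 1 and u'(x)^2 = 81*x**4 + 36*x**3 - 32*x**2 - 8*x + 4.
Integrate each monomial from 0 to 5 using ∫_0^5 c·x^n dx = c·5^(n+1)/(n+1):
  ∫_0^5 u(x)^2 dx = ∫_0^5 (9*x^6 + 6*x^5 - 11*x^4 - 10*x^3 + 2*x^2 + 4*x + 1) dx. Term by term:
    ∫_0^5 9*x^6 dx = 703125/7;  ∫_0^5 6*x^5 dx = 15625;  ∫_0^5 -11*x^4 dx = -6875;
    ∫_0^5 -10*x^3 dx = -3125/2;  ∫_0^5 2*x^2 dx = 250/3;  ∫_0^5 4*x dx = 50;
    ∫_0^5 1 dx = 5.
  Sum: 703125/7 + 15625 − 6875 − 3125/2 + 250/3 + 50 + 5 = 4526435/42.
  ∫_0^5 u'(x)^2 dx = ∫_0^5 (81*x^4 + 36*x^3 - 32*x^2 - 8*x + 4) dx. Term by term:
    ∫_0^5 81*x^4 dx = 50625;  ∫_0^5 36*x^3 dx = 5625;  ∫_0^5 -32*x^2 dx = -4000/3;
    ∫_0^5 -8*x dx = -100;  ∫_0^5 4 dx = 20.
  Sum: 50625 + 5625 − 4000/3 − 100 + 20 = 164510/3.
Adding: ||u||_{H^1}^2 = 4526435/42 + 164510/3 = 2276525/14.


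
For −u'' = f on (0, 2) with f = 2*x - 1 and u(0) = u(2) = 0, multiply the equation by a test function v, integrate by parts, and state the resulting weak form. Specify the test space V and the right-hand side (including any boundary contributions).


V = H^1_0(0, 2) (so v(0) = v(2) = 0); weak form: ∫_0^2 u'v' dx = ∫_0^2 (2*x - 1) v dx for all v ∈ V.

Multiply both sides by a test function v and integrate from 0 to 2:
  ∫_0^2 −u''(x) v(x) dx = ∫_0^2 f(x) v(x) dx.
Integrate the LHS by parts once:
  ∫_0^2 −u'' v dx = −[u'(x) v(x)]_0^2 + ∫_0^2 u'(x) v'(x) dx.
Thus ∫_0^2 u'(x) v'(x) dx = ∫_0^2 f(x) v(x) dx + [u'(x) v(x)]_0^2.
Choose V so that boundary terms are either known or forced to vanish.
u is Dirichlet: u(0) = u(2) = 0. Let V = H^1_0(0, 2); then v(0) = v(2) = 0, and [u' v]_0^2 = 0.
Weak formulation: find u (satisfying any essential BC) such that ∫_0^2 u'(x) v'(x) dx = ∫_0^2 f v dx for all v ∈ V.
Substituting f(x) = 2*x - 1, the right-hand side is ∫_0^2 (2*x - 1) v dx.


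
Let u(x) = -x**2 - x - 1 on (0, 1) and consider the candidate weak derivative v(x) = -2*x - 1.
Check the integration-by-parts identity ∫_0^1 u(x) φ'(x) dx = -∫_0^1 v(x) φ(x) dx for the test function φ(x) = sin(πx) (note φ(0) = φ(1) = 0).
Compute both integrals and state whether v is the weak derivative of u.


LHS = 4/π, RHS = 4/π. Yes, v = u' weakly.

u(x) = -x**2 - x - 1, classical derivative u'(x) = -2*x - 1.
φ(x) = sin(πx), so φ'(x) = π*cos(π*x).
Note φ(0) = φ(1) = 0, so the boundary term u·φ vanishes.
LHS = ∫_0^1 u(x) φ'(x) dx = ∫_0^1 (-π*x^2*cos(π*x) - π*x*cos(π*x) - π*cos(π*x)) dx. Term by term:
  ∫_0^1 -π*cos(π*x) dx = 0;  ∫_0^1 -π*x*cos(π*x) dx = 2/π;  ∫_0^1 -π*x^2*cos(π*x) dx = 2/π.
Sum: 0 + 2/π + 2/π = 4/π.
So LHS = 4/π.
∫_0^1 v(x) φ(x) dx = ∫_0^1 (-2*x*sin(π*x) - sin(π*x)) dx. Term by term:
  ∫_0^1 -sin(π*x) dx = -2/π;  ∫_0^1 -2*x*sin(π*x) dx = -2/π.
Sum: -2/π − 2/π = -4/π.
So RHS = -∫_0^1 v(x) φ(x) dx = 4/π.
LHS = RHS, so the identity holds for this test φ.
Moreover u is smooth here and v(x) = u'(x) = -2*x - 1 pointwise, so the identity holds for every test function. Hence v is the weak derivative of u.


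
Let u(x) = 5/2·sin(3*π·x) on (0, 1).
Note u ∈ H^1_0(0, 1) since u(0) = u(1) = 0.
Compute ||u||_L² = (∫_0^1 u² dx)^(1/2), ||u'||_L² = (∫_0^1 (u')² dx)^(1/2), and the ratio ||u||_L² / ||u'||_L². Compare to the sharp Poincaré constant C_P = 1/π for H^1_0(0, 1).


||u||_L² / ||u'||_L² = 1/(3*π) < C_P = 1/π.

u(x) = 5/2·sin(3*π·x), so u'(x) = 15*π*cos(3*π*x)/2.
Writing u(x) = A·sin(kπx/L) with A = 5/2 and k = 3, use ∫_0^L sin²(kπx/L) dx = L/2 and ∫_0^L cos²(kπx/L) dx = L/2.
u² = 25/4·sin²(3*π·x) and (u')² = 225*π^2/4·cos²(3*π·x), and each of sin², cos² integrates to L/2 = 1/2 over (0, 1).
∫_0^1 u² dx = 25/8, so ||u||_L² = 5*sqrt(2)/4.
∫_0^1 (u')² dx = 225*π^2/8, so ||u'||_L² = 15*sqrt(2)*π/4.
Ratio ||u||_L² / ||u'||_L² = 1/(3*π).
Sharp Poincaré constant on H^1_0(0, 1) is C_P = L/π = 1/π, achieved by sin(π·x).
This is the k = 3 harmonic; the ratio L/(kπ) is strictly less than C_P = L/π, consistent with the sharp inequality ||u||_L² ≤ C_P ||u'||_L².


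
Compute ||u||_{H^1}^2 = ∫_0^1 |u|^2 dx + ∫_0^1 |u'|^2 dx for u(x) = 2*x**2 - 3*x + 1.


||u||_{H^1}^2 = 37/15

The H^1 norm (squared) on an interval (0, L) is
  ||u||_{H^1}^2 = ∫_0^L u(x)^2 dx + ∫_0^L u'(x)^2 dx.
Compute u'(x) = 4*x - 3.
Then u(x)^2 = 4*x**4 - 12*x**3 + 13*x**2 - 6*x + 1 and u'(x)^2 = 16*x**2 - 24*x + 9.
Integrate each monomial from 0 to 1 using ∫_0^1 c·x^n dx = c·1^(n+1)/(n+1):
  ∫_0^1 u(x)^2 dx = ∫_0^1 (4*x^4 - 12*x^3 + 13*x^2 - 6*x + 1) dx. Term by term:
    ∫_0^1 4*x^4 dx = 4/5;  ∫_0^1 -12*x^3 dx = -3;  ∫_0^1 13*x^2 dx = 13/3;
    ∫_0^1 -6*x dx = -3;  ∫_0^1 1 dx = 1.
  Sum: 4/5 − 3 + 13/3 − 3 + 1 = 2/15.
  ∫_0^1 u'(x)^2 dx = ∫_0^1 (16*x^2 - 24*x + 9) dx. Term by term:
    ∫_0^1 16*x^2 dx = 16/3;  ∫_0^1 -24*x dx = -12;  ∫_0^1 9 dx = 9.
  Sum: 16/3 − 12 + 9 = 7/3.
Adding: ||u||_{H^1}^2 = 2/15 + 7/3 = 37/15.


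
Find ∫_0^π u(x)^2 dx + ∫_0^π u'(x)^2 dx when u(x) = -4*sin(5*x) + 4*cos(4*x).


||u||_{H^1(0,π)}^2 = -5440/9 + 344*π

u'(x) = -16*sin(4*x) - 20*cos(5*x).
Expand u² and (u')² and integrate term by term on (0, π), using: for integers n ≥ 1, ∫_0^π sin²(nx) dx = ∫_0^π cos²(nx) dx = π/2; for n ≠ n', ∫_0^π sin(nx)sin(n'x) dx = ∫_0^π cos(nx)cos(n'x) dx = 0; and by product-to-sum, ∫_0^π sin(nx)cos(n'x) dx = ½∫_0^π [sin((n+n')x) + sin((n−n')x)] dx, which is 0 when n+n' is even and 2n/(n²−n'²) when n+n' is odd (it need not vanish on (0, π)).
  u² squared terms: (-4)²·∫sin(5x)² dx = 16·π/2 = 8*π;  (4)²·∫cos(4x)² dx = 16·π/2 = 8*π.
  u² cross terms: 2·(-4)·(4)·∫sin(5x)·cos(4x) dx = -32·(10/9) = -320/9.
  So ∫_0^π u² dx = 8*π + 8*π − 320/9 = -320/9 + 16*π.
  (u')² squared terms: (-20)²·∫cos(5x)² dx = 400·π/2 = 200*π;  (-16)²·∫sin(4x)² dx = 256·π/2 = 128*π.
  (u')² cross terms: 2·(-20)·(-16)·∫cos(5x)·sin(4x) dx = 640·(-8/9) = -5120/9.
  So ∫_0^π (u')² dx = 200*π + 128*π − 5120/9 = -5120/9 + 328*π.
||u||_{H^1}^2 = (-320/9 + 16*π) + (-5120/9 + 328*π) = -5440/9 + 344*π.


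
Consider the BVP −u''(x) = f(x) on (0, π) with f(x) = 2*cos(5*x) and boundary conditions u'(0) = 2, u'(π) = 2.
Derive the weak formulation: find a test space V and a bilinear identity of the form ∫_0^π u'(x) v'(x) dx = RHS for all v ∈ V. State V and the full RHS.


V = H^1(0, π) (v unrestricted at boundary; u is determined up to an additive constant); weak form: ∫_0^π u'v' dx = ∫_0^π (2*cos(5*x)) v dx + 2·v(π) − 2·v(0) for all v ∈ V.

Multiply both sides by a test function v and integrate from 0 to π:
  ∫_0^π −u''(x) v(x) dx = ∫_0^π f(x) v(x) dx.
Integrate the LHS by parts once:
  ∫_0^π −u'' v dx = −[u'(x) v(x)]_0^π + ∫_0^π u'(x) v'(x) dx.
Thus ∫_0^π u'(x) v'(x) dx = ∫_0^π f(x) v(x) dx + [u'(x) v(x)]_0^π.
Choose V so that boundary terms are either known or forced to vanish.
u has inhomogeneous Neumann u'(0) = 2, u'(π) = 2. [u' v]_0^π = (2)·v(π) − (2)·v(0) = 2·v(π) − 2·v(0). Take V = H^1(0, π); boundary term becomes part of RHS.
Weak formulation: find u (satisfying any essential BC) such that ∫_0^π u'(x) v'(x) dx = ∫_0^π f v dx + 2·v(π) − 2·v(0) for all v ∈ V (Neumann data are natural BCs: they enter the RHS as boundary terms).
Substituting f(x) = 2*cos(5*x), the right-hand side is ∫_0^π (2*cos(5*x)) v dx + 2·v(π) − 2·v(0).
Compatibility check (pure Neumann): taking v ≡ 1 ∈ V gives 0 = ∫_0^π f dx + (2) − (2), i.e. ∫_0^π f dx must equal u'(0) − u'(π) = 0. Indeed ∫_0^π (2*cos(5*x)) dx = 0, so the data are compatible. The solution is then unique only up to an additive constant (fix it e.g. by requiring ∫_0^π u dx = 0).


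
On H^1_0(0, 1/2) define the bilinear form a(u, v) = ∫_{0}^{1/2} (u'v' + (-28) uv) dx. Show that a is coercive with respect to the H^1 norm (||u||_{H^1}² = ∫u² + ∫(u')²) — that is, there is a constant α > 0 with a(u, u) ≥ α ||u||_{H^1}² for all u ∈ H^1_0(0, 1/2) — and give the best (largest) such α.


α = 4*(-7 + π^2)/(1 + 4*π^2)

Coercivity of a(·,·) on H^1_0(0, 1/2) means a(u, u) ≥ α ||u||_{H^1}² for every u ∈ H^1_0.
The interval has length L = 1/2, and Poincaré/coercivity depend only on L. Here a(u, u) = ∫(u')² + (-28)·∫u².
Here c = -28 < 0 with |c| < (π/L)² = 4*π^2, so coercivity still holds. The condition a(u,u) ≥ α||u||_{H^1}² reads (1−α)∫(u')² ≥ (α−c)∫u². Any admissible α is ≤ 1 (rapidly oscillating u have ∫u²/∫(u')² → 0), and α = 1 would force 0 ≥ (1−c)∫u², impossible since c < 1; so 1−α > 0. By the sharp Poincaré inequality on H^1_0 of an interval of length L, ∫(u')² ≥ (π/L)²∫u² with equality for the first sine mode sin(π(x−x₀)/L) (x₀ the left endpoint), so the inequality holds for all u iff (1−α)(π/L)² ≥ α − c, i.e. α ≤ ((π/L)² + c)/((π/L)² + 1) = (1 + c(L/π)²)/(1 + (L/π)²). (Direct route, valid since c ≤ 0: Poincaré gives c∫u² ≥ c(L/π)²∫(u')², so a(u,u) ≥ (1 + c(L/π)²)∫(u')², while ||u||_{H^1}² ≤ (1 + (L/π)²)∫(u')²; dividing yields the same α.) With (π/L)² = 4*π^2 and c = -28, the largest admissible constant is α = ((π/L)² + c)/((π/L)² + 1).
Simplifying, α = 4*(-7 + π^2)/(1 + 4*π^2).
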